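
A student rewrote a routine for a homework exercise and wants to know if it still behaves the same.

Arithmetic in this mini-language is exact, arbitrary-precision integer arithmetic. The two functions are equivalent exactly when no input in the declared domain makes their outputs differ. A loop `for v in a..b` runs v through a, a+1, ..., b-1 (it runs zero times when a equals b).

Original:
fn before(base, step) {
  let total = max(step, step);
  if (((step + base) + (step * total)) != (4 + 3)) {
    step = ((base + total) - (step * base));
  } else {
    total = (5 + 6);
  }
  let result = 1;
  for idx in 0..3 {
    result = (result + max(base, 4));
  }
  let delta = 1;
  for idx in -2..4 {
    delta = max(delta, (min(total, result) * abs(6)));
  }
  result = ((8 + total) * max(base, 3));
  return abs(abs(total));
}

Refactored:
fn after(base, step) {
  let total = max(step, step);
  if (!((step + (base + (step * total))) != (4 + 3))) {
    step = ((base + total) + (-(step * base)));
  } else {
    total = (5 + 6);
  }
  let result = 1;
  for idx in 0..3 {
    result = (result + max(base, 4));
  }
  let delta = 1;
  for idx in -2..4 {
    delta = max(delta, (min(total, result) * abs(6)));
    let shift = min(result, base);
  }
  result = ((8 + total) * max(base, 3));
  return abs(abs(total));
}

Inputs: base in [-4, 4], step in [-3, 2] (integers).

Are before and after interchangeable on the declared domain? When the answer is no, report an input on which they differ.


Try base=-4, step=-3.
before: total := -3 | (((step + base) + (step * total)) != (4 + 3)): true | step := -19 | result := 1 | iter idx=0: | result := 5 | iter idx=1: | result := 9 | iter idx=2: | result := 13 | delta := 1 | iter idx=-2: | delta := 1 | iter idx=-1: | delta := 1 | iter idx=0: | delta := 1 | iter idx=1: | delta := 1 | iter idx=2: | delta := 1 | iter idx=3: | delta := 1 | result := 15 | result 3
after: total := -3 | (!((step + (base + (step * total))) != (4 + 3))): false | total := 11 | result := 1 | iter idx=0: | result := 5 | iter idx=1: | result := 9 | iter idx=2: | result := 13 | delta := 1 | iter idx=-2: | delta := 66 | shift := -4 | iter idx=-1: | delta := 66 | shift := -4 | iter idx=0: | delta := 66 | shift := -4 | iter idx=1: | delta := 66 | shift := -4 | iter idx=2: | delta := 66 | shift := -4 | iter idx=3: | delta := 66 | shift := -4 | result := 57 | result 11
3 vs 11 — the two versions disagree here.
verdict: not equivalent; witness: base=-4, step=-3


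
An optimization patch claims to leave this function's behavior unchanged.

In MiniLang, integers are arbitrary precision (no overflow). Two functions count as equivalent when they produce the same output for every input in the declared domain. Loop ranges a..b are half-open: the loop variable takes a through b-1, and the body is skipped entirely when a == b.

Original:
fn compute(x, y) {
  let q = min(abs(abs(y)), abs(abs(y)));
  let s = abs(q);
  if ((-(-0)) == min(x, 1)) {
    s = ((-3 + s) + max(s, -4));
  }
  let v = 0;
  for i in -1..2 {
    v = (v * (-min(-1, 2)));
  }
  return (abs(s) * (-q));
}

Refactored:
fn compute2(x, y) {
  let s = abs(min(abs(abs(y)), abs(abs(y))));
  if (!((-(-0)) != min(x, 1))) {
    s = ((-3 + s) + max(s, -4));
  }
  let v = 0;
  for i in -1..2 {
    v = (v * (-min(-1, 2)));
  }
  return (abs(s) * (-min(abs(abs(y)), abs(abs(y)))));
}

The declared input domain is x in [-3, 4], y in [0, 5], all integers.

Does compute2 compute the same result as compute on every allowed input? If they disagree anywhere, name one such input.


Changes here: boolean connective usage differs, plus min/max/abs usage differs, plus local variable names differ, plus comparison usage differs, plus statement counts differ; the full 48-point sweep finds no disagreement.
verdict: equivalent


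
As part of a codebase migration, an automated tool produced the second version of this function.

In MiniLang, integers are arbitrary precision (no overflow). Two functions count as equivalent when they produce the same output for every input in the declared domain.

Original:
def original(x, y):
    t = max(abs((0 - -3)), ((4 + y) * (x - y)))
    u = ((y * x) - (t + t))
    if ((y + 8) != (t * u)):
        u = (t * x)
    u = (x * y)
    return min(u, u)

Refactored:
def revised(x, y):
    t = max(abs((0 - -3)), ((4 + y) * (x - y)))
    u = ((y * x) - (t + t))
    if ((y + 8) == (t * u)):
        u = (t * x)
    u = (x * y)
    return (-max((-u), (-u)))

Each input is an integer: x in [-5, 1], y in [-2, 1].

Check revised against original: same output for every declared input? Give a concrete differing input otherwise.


Equivalent. Although `((y + 8) != (t * u))` became `((y + 8) == (t * u))`, no input in the stated domain can expose it.
An exhaustive pass over the 28 declared inputs shows identical outputs.
Spot check at x=0, y=0 — original: t = 3; u = -6; ((y + 8) != (t * u)) -> true; u = 0; u = 0; return 0. revised: t = 3; u = -6; ((y + 8) == (t * u)) -> false; u = 0; return 0. Both give 0.
verdict: equivalent


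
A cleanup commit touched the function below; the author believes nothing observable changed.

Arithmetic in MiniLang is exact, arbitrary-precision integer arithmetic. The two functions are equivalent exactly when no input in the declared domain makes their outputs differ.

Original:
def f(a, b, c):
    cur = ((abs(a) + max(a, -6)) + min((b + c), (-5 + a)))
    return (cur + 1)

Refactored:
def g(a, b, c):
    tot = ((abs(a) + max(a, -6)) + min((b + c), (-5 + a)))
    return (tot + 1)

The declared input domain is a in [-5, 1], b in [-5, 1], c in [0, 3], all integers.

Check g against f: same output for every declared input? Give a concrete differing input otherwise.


The two versions differ — the changes include local variable names differ.
Tracing a=0, b=-5, c=0: f: cur := -5 | result -4 | g: tot := -5 | result -4 — matching result -4.
An exhaustive pass over the 196 declared inputs shows identical outputs.
verdict: equivalent


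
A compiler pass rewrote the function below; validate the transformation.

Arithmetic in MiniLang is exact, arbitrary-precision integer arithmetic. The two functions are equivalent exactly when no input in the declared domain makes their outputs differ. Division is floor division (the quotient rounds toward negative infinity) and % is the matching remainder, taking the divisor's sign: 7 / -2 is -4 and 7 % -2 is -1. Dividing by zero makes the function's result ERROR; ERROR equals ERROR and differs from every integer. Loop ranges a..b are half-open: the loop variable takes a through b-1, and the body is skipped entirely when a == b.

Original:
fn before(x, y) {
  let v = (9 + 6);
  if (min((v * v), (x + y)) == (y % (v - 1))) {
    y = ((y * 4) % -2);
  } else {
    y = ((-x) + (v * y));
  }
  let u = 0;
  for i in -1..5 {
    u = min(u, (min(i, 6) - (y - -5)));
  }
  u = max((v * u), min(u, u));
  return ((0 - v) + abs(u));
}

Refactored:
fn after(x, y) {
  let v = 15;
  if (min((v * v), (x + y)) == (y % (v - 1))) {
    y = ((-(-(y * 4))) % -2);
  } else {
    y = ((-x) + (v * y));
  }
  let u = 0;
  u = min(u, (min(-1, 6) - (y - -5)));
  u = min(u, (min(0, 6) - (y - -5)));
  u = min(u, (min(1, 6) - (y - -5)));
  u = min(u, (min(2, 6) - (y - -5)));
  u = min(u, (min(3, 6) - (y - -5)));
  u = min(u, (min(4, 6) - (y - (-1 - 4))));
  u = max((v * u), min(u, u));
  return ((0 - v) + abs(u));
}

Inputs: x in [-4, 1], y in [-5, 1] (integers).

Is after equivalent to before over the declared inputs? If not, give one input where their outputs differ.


Side by side, the visible changes include: min/max/abs usage differs; also arithmetic usage differs; also local variable names differ; also constant usage differs; also statement counts differ; also loop structure differs.
One worked example (x=-4, y=1) — before: v=15, then (min((v * v), (x + y)) == (y % (v - 1))) is false, then y=19, then u=0, then (i=-1), then u=-25, then (i=0), then u=-25, then (i=1), then u=-25, then (i=2), then u=-25, then (i=3), then u=-25, then (i=4), then u=-25, then u=-25, then returns 10; after: v=15, then (min((v * v), (x + y)) == (y % (v - 1))) is false, then y=19, then u=0, then u=-25, then u=-25, then u=-25, then u=-25, then u=-25, then u=-25, then u=-25, then returns 10; agreement on 10.
Across all 42 domain points the two functions coincide.
verdict: equivalent


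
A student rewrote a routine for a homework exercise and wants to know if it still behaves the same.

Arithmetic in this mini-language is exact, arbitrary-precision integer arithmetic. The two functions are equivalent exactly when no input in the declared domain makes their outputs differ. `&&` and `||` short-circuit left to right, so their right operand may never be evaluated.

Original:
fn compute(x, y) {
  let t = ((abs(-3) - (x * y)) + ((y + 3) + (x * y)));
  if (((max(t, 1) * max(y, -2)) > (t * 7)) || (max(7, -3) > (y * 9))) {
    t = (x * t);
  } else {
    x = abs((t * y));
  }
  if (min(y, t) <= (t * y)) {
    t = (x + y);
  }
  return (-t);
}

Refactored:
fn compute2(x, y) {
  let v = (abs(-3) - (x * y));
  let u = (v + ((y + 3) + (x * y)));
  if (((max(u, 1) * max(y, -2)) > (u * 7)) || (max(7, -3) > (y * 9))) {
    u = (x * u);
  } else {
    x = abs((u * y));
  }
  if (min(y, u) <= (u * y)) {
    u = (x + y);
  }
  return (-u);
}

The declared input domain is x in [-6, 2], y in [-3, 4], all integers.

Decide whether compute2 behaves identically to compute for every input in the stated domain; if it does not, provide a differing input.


The two are interchangeable: local variable names differ; also statement counts differ, and every declared input agrees.
One worked example (x=1, y=-1) — compute: t := 5 | (((max(t, 1) * max(y, -2)) > (t * 7)) || (max(7, -3) > (y * 9))): true | t := 5 | (min(y, t) <= (t * y)): false | result -5; compute2: v := 4 | u := 5 | (((max(u, 1) * max(y, -2)) > (u * 7)) || (max(7, -3) > (y * 9))): true | u := 5 | (min(y, u) <= (u * y)): false | result -5; agreement on -5.
Every one of the 72 inputs gives matching results.
verdict: equivalent


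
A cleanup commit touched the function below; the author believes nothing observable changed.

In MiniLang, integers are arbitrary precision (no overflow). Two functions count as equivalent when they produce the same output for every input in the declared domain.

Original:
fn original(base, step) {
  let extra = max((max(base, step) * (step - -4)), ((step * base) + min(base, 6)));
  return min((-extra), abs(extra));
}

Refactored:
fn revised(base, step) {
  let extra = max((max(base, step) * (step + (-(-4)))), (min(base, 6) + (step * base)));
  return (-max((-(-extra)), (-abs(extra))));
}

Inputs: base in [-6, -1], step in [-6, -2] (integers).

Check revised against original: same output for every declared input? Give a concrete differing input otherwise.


This is a faithful refactor — arithmetic usage differs; min/max/abs usage differs, but the computed results match everywhere.
Spot check at base=-1, step=-4 — original: extra := 3 | result -3. revised: extra := 3 | result -3. Both give -3.
Checked all 30 inputs in the declared domain: the outputs agree on every one.
verdict: equivalent


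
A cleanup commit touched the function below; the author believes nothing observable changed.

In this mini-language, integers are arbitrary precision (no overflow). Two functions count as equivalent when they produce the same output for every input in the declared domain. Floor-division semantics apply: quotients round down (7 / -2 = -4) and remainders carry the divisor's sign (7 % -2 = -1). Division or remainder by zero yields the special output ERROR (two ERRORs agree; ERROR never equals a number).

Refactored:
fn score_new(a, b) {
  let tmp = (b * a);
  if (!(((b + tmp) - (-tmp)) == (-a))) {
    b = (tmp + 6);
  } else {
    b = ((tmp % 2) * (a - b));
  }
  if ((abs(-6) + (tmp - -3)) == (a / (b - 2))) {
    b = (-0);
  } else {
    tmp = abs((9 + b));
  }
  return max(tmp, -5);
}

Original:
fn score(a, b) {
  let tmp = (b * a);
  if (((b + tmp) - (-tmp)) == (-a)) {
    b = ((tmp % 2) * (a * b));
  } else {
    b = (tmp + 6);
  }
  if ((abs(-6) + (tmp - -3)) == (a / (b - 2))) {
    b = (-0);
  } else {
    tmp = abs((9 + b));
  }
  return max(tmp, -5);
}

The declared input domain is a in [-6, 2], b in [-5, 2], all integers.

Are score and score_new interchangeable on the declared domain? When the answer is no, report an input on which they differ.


Not equivalent: a=-1, b=-1 separates them (10 vs 9).
score: tmp = 1; (((b + tmp) - (-tmp)) == (-a)) -> true; b = 1; ((abs(-6) + (tmp - -3)) == (a / (b - 2))) -> false; tmp = 10; return 10
score_new: tmp = 1; (!(((b + tmp) - (-tmp)) == (-a))) -> false; b = 0; ((abs(-6) + (tmp - -3)) == (a / (b - 2))) -> false; tmp = 9; return 9
verdict: not equivalent; witness: a=-1, b=-1


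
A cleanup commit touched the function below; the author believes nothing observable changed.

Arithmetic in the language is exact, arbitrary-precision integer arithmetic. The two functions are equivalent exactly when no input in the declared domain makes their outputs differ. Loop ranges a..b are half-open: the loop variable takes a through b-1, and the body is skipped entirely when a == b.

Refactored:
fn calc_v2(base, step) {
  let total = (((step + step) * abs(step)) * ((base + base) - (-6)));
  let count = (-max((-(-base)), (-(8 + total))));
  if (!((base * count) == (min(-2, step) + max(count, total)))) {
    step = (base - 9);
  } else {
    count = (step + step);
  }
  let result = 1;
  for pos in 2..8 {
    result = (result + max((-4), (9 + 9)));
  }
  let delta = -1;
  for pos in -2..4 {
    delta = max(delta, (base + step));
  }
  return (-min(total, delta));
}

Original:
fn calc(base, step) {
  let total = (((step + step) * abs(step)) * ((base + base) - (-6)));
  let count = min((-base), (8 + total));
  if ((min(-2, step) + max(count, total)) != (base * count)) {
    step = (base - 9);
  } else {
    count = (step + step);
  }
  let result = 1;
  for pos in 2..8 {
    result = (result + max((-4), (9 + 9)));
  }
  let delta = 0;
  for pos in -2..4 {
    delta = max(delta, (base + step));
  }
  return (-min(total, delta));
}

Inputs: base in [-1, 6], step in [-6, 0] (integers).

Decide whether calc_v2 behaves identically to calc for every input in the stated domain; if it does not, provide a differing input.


These are not equivalent — on base=-1, step=0 the outputs split (0 vs 1).
calc: total := 0 | count := 1 | ((min(-2, step) + max(count, total)) != (base * count)): false | count := 0 | result := 1 | iter pos=2: | result := 19 | iter pos=3: | result := 37 | iter pos=4: | result := 55 | iter pos=5: | result := 73 | iter pos=6: | result := 91 | iter pos=7: | result := 109 | delta := 0 | iter pos=-2: | delta := 0 | iter pos=-1: | delta := 0 | iter pos=0: | delta := 0 | iter pos=1: | delta := 0 | iter pos=2: | delta := 0 | iter pos=3: | delta := 0 | result 0
calc_v2: total := 0 | count := 1 | (!((base * count) == (min(-2, step) + max(count, total)))): false | count := 0 | result := 1 | iter pos=2: | result := 19 | iter pos=3: | result := 37 | iter pos=4: | result := 55 | iter pos=5: | result := 73 | iter pos=6: | result := 91 | iter pos=7: | result := 109 | delta := -1 | iter pos=-2: | delta := -1 | iter pos=-1: | delta := -1 | iter pos=0: | delta := -1 | iter pos=1: | delta := -1 | iter pos=2: | delta := -1 | iter pos=3: | delta := -1 | result 1
verdict: not equivalent; witness: base=-1, step=0


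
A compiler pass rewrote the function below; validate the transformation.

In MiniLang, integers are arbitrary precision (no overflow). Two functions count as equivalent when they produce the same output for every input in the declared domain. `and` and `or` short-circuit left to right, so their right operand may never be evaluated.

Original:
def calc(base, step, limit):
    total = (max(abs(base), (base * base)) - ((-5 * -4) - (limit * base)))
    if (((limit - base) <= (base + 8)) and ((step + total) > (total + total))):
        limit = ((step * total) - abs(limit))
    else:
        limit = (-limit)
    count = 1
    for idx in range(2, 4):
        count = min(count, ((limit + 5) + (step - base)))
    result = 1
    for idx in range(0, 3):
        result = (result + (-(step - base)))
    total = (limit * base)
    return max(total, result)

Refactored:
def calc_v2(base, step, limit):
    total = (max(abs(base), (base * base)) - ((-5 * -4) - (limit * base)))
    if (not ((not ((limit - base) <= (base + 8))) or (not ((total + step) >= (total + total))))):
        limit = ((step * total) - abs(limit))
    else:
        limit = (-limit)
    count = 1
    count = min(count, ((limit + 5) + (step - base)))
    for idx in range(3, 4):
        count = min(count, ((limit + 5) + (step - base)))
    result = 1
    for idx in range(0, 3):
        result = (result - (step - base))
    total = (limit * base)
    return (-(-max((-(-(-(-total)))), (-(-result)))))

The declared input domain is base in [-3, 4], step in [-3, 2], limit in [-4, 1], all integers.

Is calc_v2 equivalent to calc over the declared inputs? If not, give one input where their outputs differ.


There is a counterexample at base=-3, step=1, limit=-4: -11 on one side, 9 on the other.
calc: total = 1; (((limit - base) <= (base + 8)) and ((step + total) > (total + total))) -> false; limit = 4; count = 1; [idx=2]; count = 1; [idx=3]; count = 1; result = 1; [idx=0]; result = -3; [idx=1]; result = -7; [idx=2]; result = -11; total = -12; return -11
calc_v2: total = 1; (not ((not ((limit - base) <= (base + 8))) or (not ((total + step) >= (total + total))))) -> true; limit = -3; count = 1; count = 1; [idx=3]; count = 1; result = 1; [idx=0]; result = -3; [idx=1]; result = -7; [idx=2]; result = -11; total = 9; return 9
verdict: not equivalent; witness: base=-3, step=1, limit=-4


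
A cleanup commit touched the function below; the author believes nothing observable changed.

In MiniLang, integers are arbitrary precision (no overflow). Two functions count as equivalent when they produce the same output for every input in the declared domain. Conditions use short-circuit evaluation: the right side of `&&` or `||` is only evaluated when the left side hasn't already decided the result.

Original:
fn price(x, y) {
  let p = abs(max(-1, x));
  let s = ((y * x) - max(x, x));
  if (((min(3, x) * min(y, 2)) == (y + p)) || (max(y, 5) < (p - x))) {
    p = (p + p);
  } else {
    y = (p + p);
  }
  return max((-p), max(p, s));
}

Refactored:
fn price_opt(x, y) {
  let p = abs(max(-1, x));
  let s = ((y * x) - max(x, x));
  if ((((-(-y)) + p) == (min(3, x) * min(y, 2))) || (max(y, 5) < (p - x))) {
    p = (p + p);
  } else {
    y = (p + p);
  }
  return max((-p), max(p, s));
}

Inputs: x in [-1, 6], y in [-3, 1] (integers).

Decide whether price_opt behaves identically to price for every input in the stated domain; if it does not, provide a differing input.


Comparing the listings, the differences include: same computation, different form.
Spot check at x=0, y=-1 — price: p=0, then s=0, then (((min(3, x) * min(y, 2)) == (y + p)) || (max(y, 5) < (p - x))) is false, then y=0, then returns 0. price_opt: p=0, then s=0, then ((((-(-y)) + p) == (min(3, x) * min(y, 2))) || (max(y, 5) < (p - x))) is false, then y=0, then returns 0. Both give 0.
Across all 40 domain points the two functions coincide.
verdict: equivalent


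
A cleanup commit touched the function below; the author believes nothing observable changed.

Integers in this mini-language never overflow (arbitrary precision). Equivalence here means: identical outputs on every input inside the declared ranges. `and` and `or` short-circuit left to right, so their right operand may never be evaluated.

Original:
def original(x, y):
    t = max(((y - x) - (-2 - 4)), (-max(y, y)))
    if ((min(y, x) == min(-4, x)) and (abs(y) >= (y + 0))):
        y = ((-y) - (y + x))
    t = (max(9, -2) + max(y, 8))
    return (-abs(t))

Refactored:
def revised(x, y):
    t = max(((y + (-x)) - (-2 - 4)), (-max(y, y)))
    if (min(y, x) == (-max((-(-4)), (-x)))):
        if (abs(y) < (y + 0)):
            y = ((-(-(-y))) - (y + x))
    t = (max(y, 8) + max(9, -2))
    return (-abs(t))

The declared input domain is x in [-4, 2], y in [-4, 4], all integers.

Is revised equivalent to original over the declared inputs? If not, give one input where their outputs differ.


These are not equivalent — on x=-4, y=-4 the outputs split (-21 vs -17).
original: t=6, then ((min(y, x) == min(-4, x)) and (abs(y) >= (y + 0))) is true, then y=12, then t=21, then returns -21
revised: t=6, then (min(y, x) == (-max((-(-4)), (-x)))) is true, then (abs(y) < (y + 0)) is false, then t=17, then returns -17
verdict: not equivalent; witness: x=-4, y=-4


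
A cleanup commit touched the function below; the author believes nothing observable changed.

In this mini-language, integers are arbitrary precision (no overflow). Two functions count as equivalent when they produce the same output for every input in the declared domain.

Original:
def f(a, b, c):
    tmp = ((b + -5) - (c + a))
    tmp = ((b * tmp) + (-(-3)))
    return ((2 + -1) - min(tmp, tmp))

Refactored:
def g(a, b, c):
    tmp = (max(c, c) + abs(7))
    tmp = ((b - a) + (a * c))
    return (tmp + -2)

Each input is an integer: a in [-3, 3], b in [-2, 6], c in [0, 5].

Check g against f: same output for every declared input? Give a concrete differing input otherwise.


The rewrite breaks on a=-3, b=-2, c=0, where the results are -10 and -1.
f: tmp = -4; tmp = 11; return -10
g: tmp = 7; tmp = 1; return -1
verdict: not equivalent; witness: a=-3, b=-2, c=0


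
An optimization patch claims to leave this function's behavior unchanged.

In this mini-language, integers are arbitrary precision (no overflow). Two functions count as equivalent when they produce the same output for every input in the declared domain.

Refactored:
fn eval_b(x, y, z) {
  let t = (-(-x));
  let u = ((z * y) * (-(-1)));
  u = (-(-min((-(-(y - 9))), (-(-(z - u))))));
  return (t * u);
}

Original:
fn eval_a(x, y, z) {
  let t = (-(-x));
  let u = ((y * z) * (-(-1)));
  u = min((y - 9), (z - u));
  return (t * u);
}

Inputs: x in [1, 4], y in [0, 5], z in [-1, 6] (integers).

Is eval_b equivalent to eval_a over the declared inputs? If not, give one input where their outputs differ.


This is a faithful refactor — same computation, different form, but the computed results match everywhere.
As a probe, take x=1, y=5, z=1: eval_a runs t := 1 | u := 5 | u := -4 | result -4; eval_b runs t := 1 | u := 5 | u := -4 | result -4; both end at -4.
Across all 192 domain points the two functions coincide.
verdict: equivalent


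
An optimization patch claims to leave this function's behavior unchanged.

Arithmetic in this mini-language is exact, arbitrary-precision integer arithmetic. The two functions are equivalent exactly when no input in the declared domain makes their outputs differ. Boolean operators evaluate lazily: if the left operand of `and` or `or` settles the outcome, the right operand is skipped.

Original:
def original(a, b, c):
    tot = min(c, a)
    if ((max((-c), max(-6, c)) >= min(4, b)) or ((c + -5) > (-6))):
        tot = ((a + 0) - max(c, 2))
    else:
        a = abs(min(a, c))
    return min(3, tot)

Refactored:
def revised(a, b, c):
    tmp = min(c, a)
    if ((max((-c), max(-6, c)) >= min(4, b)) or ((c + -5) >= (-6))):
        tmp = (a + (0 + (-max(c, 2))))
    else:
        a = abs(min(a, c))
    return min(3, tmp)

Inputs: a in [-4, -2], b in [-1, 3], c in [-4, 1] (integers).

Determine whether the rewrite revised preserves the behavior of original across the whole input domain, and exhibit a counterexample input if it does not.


Take a=-4, b=2, c=-1.
original: tot := -4 | ((max((-c), max(-6, c)) >= min(4, b)) or ((c + -5) > (-6))): false | a := 4 | result -4
revised: tmp := -4 | ((max((-c), max(-6, c)) >= min(4, b)) or ((c + -5) >= (-6))): true | tmp := -6 | result -6
-4 vs -6 — the two versions disagree here.
verdict: not equivalent; witness: a=-4, b=2, c=-1


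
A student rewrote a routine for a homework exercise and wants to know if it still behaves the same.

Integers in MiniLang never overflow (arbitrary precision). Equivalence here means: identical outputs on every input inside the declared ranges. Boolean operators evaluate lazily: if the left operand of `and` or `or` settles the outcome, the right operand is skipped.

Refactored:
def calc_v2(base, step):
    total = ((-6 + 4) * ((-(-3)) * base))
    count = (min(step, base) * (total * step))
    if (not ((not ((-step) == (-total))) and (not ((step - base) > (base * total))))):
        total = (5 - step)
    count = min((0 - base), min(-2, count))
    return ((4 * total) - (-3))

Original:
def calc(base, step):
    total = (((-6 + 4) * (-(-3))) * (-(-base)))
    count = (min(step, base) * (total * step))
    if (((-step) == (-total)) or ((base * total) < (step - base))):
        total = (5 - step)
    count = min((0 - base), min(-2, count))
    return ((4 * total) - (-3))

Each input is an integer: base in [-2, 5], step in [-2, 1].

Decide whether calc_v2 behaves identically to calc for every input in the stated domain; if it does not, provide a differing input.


The two are interchangeable: comparison usage differs, and boolean connective usage differs, and every declared input agrees.
As a probe, take base=-1, step=-1: calc runs total := 6 | count := 6 | (((-step) == (-total)) or ((base * total) < (step - base))): true | total := 6 | count := -2 | result 27; calc_v2 runs total := 6 | count := 6 | (not ((not ((-step) == (-total))) and (not ((step - base) > (base * total))))): true | total := 6 | count := -2 | result 27; both end at 27.
Sweeping the whole domain (32 inputs) finds no disagreement.
verdict: equivalent


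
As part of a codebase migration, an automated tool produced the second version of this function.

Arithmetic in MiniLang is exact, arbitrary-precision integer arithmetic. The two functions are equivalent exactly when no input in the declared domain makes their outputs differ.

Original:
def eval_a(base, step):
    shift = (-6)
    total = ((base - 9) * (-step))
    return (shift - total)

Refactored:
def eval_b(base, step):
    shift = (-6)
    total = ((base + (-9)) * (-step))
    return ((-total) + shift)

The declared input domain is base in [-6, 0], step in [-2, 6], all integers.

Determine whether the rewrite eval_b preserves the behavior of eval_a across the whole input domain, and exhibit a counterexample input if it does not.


Equivalent — the differences include arithmetic usage differs, yet no declared input distinguishes the two.
One worked example (base=0, step=4) — eval_a: shift = -6; total = 36; return -42; eval_b: shift = -6; total = 36; return -42; agreement on -42.
Sweeping the whole domain (63 inputs) finds no disagreement.
verdict: equivalent


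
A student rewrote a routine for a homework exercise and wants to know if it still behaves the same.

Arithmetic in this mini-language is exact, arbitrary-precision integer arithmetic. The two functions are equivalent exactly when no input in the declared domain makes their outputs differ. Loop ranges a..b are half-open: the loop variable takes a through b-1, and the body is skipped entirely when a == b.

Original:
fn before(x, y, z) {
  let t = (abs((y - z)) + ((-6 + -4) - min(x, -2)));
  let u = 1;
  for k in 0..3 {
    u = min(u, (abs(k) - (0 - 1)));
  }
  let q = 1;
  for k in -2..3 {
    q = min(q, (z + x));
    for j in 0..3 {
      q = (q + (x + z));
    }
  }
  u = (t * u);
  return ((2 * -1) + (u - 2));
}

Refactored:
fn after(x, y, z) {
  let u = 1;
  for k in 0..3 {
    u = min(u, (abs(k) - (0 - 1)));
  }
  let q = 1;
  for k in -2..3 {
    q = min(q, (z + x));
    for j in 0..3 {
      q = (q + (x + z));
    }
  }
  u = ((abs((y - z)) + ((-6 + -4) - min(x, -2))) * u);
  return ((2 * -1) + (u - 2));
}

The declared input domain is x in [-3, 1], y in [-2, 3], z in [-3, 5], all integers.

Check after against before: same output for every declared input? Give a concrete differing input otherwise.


Behavior is preserved: although local variable names differ, plus statement counts differ, the outputs never diverge.
As a probe, take x=-3, y=2, z=3: before runs t becomes -6; next u becomes 1; next at k=0:; next u becomes 1; next at k=1:; next u becomes 1; next at k=2:; next u becomes 1; next q becomes 1; next at k=-2:; next q becomes 0; next at j=0:; next q becomes 0; next at j=1:; next q becomes 0; next at j=2:; next q becomes 0; next at k=-1:; next q becomes 0; next at j=0:; next q becomes 0; next at j=1:; next q becomes 0; next at j=2:; next q becomes 0; next at k=0:; next q becomes 0; next at j=0:; next q becomes 0; next at j=1:; next q becomes 0; next at j=2:; next q becomes 0; next at k=1:; next q becomes 0; next at j=0:; next q becomes 0; next at j=1:; next q becomes 0; next at j=2:; next q becomes 0; next at k=2:; next q becomes 0; next at j=0:; next q becomes 0; next at j=1:; next q becomes 0; next at j=2:; next q becomes 0; next u becomes -6; next final value -10; after runs u becomes 1; next at k=0:; next u becomes 1; next at k=1:; next u becomes 1; next at k=2:; next u becomes 1; next q becomes 1; next at k=-2:; next q becomes 0; next at j=0:; next q becomes 0; next at j=1:; next q becomes 0; next at j=2:; next q becomes 0; next at k=-1:; next q becomes 0; next at j=0:; next q becomes 0; next at j=1:; next q becomes 0; next at j=2:; next q becomes 0; next at k=0:; next q becomes 0; next at j=0:; next q becomes 0; next at j=1:; next q becomes 0; next at j=2:; next q becomes 0; next at k=1:; next q becomes 0; next at j=0:; next q becomes 0; next at j=1:; next q becomes 0; next at j=2:; next q becomes 0; next at k=2:; next q becomes 0; next at j=0:; next q becomes 0; next at j=1:; next q becomes 0; next at j=2:; next q becomes 0; next u becomes -6; next final value -10; both end at -10.
Every one of the 270 inputs gives matching results.
verdict: equivalent


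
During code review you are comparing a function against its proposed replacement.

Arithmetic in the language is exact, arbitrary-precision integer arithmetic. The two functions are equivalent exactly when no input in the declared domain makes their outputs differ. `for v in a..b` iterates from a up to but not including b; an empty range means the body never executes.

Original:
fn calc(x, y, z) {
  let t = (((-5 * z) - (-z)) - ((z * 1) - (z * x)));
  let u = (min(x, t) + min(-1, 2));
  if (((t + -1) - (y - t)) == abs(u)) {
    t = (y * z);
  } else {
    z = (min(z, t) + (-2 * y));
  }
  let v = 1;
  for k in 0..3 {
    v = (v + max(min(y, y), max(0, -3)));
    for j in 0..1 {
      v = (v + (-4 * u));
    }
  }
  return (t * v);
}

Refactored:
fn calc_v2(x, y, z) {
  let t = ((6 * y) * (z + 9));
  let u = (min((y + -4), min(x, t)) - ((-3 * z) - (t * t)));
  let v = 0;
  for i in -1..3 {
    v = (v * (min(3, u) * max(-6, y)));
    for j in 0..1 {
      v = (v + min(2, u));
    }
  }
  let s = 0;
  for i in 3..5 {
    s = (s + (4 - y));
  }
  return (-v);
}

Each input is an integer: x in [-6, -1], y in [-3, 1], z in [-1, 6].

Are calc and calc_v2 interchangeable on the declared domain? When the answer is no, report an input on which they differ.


Consider the input x=-6, y=-3, z=-1.
calc: t becomes 11; next u becomes -7; next (((t + -1) - (y - t)) == abs(u)) evaluates to false; next z becomes 5; next v becomes 1; next at k=0:; next v becomes 1; next at j=0:; next v becomes 29; next at k=1:; next v becomes 29; next at j=0:; next v becomes 57; next at k=2:; next v becomes 57; next at j=0:; next v becomes 85; next final value 935
calc_v2: t becomes -144; next u becomes 20589; next v becomes 0; next at i=-1:; next v becomes 0; next at j=0:; next v becomes 2; next at i=0:; next v becomes -18; next at j=0:; next v becomes -16; next at i=1:; next v becomes 144; next at j=0:; next v becomes 146; next at i=2:; next v becomes -1314; next at j=0:; next v becomes -1312; next s becomes 0; next at i=3:; next s becomes 7; next at i=4:; next s becomes 14; next final value 1312
935 vs 1312 — the two versions disagree here.
verdict: not equivalent; witness: x=-6, y=-3, z=-1


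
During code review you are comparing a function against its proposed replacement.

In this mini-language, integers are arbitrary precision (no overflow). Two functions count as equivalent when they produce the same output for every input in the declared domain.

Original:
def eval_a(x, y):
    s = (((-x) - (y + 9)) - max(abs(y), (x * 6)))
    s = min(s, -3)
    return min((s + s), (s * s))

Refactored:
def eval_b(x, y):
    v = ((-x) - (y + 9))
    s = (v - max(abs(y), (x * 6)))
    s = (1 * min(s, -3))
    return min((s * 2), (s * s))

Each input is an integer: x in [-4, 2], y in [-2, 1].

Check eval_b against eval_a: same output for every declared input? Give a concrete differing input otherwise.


Reading the diff, among the changes: constant usage differs; statement counts differ; local variable names differ; arithmetic usage differs.
Tracing x=-2, y=1: eval_a: s becomes -9; next s becomes -9; next final value -18 | eval_b: v becomes -8; next s becomes -9; next s becomes -9; next final value -18 — matching result -18.
Across all 28 domain points the two functions coincide.
verdict: equivalent


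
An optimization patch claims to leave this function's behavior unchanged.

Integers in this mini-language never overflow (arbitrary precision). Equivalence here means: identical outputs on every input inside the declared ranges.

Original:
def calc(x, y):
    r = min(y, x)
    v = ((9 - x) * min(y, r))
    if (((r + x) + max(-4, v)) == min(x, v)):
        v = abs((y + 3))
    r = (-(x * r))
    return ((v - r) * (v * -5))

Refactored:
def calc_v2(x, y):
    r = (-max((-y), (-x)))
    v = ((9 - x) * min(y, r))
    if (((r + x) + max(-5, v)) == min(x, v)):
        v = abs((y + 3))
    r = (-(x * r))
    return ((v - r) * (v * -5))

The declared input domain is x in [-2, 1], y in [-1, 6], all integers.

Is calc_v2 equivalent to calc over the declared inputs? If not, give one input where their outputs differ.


The one real change (`-4` became `-5`) has no effect anywhere in the declared ranges.
As a probe, take x=-1, y=3: calc runs r = -1; v = -10; (((r + x) + max(-4, v)) == min(x, v)) -> false; r = -1; return -450; calc_v2 runs r = -1; v = -10; (((r + x) + max(-5, v)) == min(x, v)) -> false; r = -1; return -450; both end at -450.
Checked all 32 inputs in the declared domain: the outputs agree on every one.
verdict: equivalent


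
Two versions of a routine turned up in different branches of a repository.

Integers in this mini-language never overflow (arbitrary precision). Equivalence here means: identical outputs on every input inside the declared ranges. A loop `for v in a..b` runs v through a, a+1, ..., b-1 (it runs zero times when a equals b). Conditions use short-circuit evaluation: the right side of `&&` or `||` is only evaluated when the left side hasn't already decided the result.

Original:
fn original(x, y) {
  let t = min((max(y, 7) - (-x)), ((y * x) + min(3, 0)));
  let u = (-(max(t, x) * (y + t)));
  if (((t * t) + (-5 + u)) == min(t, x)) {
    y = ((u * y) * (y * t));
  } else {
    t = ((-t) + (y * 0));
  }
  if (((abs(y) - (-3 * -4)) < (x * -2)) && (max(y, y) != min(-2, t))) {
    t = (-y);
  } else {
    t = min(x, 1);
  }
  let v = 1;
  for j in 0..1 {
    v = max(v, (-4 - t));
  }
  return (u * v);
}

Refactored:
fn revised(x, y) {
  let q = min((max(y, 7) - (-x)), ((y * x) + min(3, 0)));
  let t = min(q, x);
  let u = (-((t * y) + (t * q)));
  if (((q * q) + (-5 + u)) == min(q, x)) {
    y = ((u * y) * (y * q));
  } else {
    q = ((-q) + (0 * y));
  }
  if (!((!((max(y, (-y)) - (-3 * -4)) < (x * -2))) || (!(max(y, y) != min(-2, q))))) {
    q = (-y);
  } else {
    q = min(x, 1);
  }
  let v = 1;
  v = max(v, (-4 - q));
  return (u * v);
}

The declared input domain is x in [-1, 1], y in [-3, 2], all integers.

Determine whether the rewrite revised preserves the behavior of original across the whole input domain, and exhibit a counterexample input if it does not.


Take x=1, y=-3.
original: t=-3, then u=6, then (((t * t) + (-5 + u)) == min(t, x)) is false, then t=3, then (((abs(y) - (-3 * -4)) < (x * -2)) && (max(y, y) != min(-2, t))) is true, then t=3, then v=1, then (j=0), then v=1, then returns 6
revised: q=-3, then t=-3, then u=-18, then (((q * q) + (-5 + u)) == min(q, x)) is false, then q=3, then (!((!((max(y, (-y)) - (-3 * -4)) < (x * -2))) || (!(max(y, y) != min(-2, q))))) is true, then q=3, then v=1, then v=1, then returns -18
6 and -18 differ, so these are not the same function on this domain.
verdict: not equivalent; witness: x=1, y=-3


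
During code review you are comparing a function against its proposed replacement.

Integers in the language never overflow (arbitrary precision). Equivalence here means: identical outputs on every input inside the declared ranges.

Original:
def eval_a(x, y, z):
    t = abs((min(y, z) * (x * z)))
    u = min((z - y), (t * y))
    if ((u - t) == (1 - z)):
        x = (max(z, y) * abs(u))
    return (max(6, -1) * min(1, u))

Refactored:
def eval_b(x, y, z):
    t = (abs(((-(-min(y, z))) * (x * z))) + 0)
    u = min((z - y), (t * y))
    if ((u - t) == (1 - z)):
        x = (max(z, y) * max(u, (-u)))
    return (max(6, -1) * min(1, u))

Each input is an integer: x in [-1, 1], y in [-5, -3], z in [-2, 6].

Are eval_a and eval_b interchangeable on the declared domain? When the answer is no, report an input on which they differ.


Side by side, the visible changes include: constant usage differs; arithmetic usage differs; min/max/abs usage differs.
One worked example (x=-1, y=-5, z=6) — eval_a: t becomes 30; next u becomes -150; next ((u - t) == (1 - z)) evaluates to false; next final value -900; eval_b: t becomes 30; next u becomes -150; next ((u - t) == (1 - z)) evaluates to false; next final value -900; agreement on -900.
An exhaustive pass over the 81 declared inputs shows identical outputs.
verdict: equivalent


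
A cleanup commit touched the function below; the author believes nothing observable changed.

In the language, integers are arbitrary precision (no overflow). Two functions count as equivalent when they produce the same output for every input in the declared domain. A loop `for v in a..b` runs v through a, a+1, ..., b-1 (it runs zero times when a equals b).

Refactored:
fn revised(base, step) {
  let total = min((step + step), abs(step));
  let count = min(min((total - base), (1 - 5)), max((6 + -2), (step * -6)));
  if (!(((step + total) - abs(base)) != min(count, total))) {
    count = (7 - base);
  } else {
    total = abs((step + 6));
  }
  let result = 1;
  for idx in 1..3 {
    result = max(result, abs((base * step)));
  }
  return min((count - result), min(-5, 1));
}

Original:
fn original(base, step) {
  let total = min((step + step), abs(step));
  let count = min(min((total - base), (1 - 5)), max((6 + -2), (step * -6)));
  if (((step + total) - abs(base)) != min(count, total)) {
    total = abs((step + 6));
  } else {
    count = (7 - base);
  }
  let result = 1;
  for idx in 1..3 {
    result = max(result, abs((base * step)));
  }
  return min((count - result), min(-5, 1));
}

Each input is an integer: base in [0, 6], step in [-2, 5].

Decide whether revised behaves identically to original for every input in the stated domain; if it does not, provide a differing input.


Equivalent — the differences include boolean connective usage differs, yet no declared input distinguishes the two.
Spot check at base=5, step=-1 — original: total = -2; count = -7; (((step + total) - abs(base)) != min(count, total)) -> true; total = 5; result = 1; [idx=1]; result = 5; [idx=2]; result = 5; return -12. revised: total = -2; count = -7; (!(((step + total) - abs(base)) != min(count, total))) -> false; total = 5; result = 1; [idx=1]; result = 5; [idx=2]; result = 5; return -12. Both give -12.
Across all 56 domain points the two functions coincide.
verdict: equivalent


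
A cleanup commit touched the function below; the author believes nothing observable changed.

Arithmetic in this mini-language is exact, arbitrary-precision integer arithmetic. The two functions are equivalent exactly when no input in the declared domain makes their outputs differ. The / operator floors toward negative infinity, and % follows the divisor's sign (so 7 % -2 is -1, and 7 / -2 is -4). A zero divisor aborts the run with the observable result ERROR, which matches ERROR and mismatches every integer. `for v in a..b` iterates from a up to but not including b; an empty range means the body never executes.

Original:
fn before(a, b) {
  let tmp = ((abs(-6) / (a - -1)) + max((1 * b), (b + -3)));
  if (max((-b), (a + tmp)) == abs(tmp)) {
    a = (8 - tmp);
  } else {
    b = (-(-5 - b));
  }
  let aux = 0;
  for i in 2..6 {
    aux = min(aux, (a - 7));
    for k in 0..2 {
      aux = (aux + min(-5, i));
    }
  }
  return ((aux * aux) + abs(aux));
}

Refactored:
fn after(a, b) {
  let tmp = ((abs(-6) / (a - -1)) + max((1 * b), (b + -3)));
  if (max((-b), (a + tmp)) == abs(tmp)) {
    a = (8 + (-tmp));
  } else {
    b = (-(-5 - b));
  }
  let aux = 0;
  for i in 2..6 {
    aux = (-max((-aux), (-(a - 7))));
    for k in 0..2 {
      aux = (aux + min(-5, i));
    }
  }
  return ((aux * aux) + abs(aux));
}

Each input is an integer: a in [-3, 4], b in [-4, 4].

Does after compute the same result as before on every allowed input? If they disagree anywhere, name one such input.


Behavior is preserved: although arithmetic usage differs, min/max/abs usage differs, the outputs never diverge.
Spot check at a=1, b=-2 — before: tmp=1, then (max((-b), (a + tmp)) == abs(tmp)) is false, then b=3, then aux=0, then (i=2), then aux=-6, then (k=0), then aux=-11, then (k=1), then aux=-16, then (i=3), then aux=-16, then (k=0), then aux=-21, then (k=1), then aux=-26, then (i=4), then aux=-26, then (k=0), then aux=-31, then (k=1), then aux=-36, then (i=5), then aux=-36, then (k=0), then aux=-41, then (k=1), then aux=-46, then returns 2162. after: tmp=1, then (max((-b), (a + tmp)) == abs(tmp)) is false, then b=3, then aux=0, then (i=2), then aux=-6, then (k=0), then aux=-11, then (k=1), then aux=-16, then (i=3), then aux=-16, then (k=0), then aux=-21, then (k=1), then aux=-26, then (i=4), then aux=-26, then (k=0), then aux=-31, then (k=1), then aux=-36, then (i=5), then aux=-36, then (k=0), then aux=-41, then (k=1), then aux=-46, then returns 2162. Both give 2162.
Checked all 72 inputs in the declared domain: the outputs agree on every one.
verdict: equivalent
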